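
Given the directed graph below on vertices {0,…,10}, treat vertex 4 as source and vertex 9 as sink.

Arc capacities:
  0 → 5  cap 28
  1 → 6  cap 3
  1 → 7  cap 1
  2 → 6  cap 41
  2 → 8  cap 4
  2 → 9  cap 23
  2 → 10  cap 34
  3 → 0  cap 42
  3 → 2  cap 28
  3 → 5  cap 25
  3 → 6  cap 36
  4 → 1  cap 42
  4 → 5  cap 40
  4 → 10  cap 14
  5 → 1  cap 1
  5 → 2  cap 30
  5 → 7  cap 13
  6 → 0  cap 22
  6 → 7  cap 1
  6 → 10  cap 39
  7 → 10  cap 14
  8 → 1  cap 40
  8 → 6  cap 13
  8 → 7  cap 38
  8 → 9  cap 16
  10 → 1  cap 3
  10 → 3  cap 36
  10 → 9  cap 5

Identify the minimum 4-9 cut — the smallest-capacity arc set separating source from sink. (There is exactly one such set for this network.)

augment #1: 4→10→9 push 5
augment #2: 4→5→2→9 push 23
augment #3: 4→5→2→8→9 push 4
max flow = 32; residual-reachable set from 4 gives S-side
cut edges (S→T): {(2,8), (2,9), (10,9)} total cap 32

Min-cut arcs: {(2,8), (2,9), (10,9)} (total capacity 32)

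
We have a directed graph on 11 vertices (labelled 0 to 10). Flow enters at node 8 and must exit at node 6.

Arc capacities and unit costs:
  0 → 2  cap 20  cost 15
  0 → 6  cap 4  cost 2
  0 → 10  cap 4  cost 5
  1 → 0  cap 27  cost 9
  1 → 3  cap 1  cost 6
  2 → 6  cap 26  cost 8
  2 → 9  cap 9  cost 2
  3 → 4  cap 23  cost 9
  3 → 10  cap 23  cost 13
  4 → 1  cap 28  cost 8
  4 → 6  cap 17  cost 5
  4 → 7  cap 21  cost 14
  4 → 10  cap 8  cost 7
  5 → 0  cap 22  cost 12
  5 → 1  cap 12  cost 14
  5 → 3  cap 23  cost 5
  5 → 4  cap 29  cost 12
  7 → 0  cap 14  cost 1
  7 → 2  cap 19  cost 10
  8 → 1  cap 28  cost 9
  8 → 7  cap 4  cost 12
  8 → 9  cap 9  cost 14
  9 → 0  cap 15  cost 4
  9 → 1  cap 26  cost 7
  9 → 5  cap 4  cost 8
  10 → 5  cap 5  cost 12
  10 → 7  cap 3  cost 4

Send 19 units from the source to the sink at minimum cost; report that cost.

shortest-cost path #1: 8→7→0→6 push 4 @ unit cost 15 (adds 60)
shortest-cost path #2: 8→1→3→4→6 push 1 @ unit cost 29 (adds 29)
shortest-cost path #3: 8→9→0→7→2→6 push 4 @ unit cost 35 (adds 140)
shortest-cost path #4: 8→9→5→4→6 push 4 @ unit cost 39 (adds 156)
shortest-cost path #5: 8→9→0→2→6 push 1 @ unit cost 41 (adds 41)
shortest-cost path #6: 8→1→0→2→6 push 5 @ unit cost 41 (adds 205)
total cost = 631

Minimum cost for 19 units: 631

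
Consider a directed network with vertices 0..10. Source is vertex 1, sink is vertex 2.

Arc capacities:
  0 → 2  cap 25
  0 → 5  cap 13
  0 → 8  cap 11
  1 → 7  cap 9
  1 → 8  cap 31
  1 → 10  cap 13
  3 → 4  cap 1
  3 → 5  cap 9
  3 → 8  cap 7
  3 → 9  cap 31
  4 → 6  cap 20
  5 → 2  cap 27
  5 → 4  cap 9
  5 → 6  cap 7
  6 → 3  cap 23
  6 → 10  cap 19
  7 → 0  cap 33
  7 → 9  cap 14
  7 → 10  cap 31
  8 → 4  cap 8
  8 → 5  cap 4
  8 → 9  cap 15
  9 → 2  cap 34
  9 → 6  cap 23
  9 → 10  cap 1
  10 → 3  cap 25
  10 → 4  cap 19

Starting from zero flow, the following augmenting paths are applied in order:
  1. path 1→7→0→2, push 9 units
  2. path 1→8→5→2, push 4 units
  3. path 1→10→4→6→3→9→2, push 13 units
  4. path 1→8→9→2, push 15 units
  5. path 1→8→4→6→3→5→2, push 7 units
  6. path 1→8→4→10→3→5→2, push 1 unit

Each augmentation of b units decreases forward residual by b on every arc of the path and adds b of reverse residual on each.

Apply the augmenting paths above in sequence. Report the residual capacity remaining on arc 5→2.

after path 1 (1→7→0→2, push 9): res(5,2)=27
after path 2 (1→8→5→2, push 4): res(5,2)=23
after path 3 (1→10→4→6→3→9→2, push 13): res(5,2)=23
after path 4 (1→8→9→2, push 15): res(5,2)=23
after path 5 (1→8→4→6→3→5→2, push 7): res(5,2)=16
after path 6 (1→8→4→10→3→5→2, push 1): res(5,2)=15

Residual capacity of (5,2): 15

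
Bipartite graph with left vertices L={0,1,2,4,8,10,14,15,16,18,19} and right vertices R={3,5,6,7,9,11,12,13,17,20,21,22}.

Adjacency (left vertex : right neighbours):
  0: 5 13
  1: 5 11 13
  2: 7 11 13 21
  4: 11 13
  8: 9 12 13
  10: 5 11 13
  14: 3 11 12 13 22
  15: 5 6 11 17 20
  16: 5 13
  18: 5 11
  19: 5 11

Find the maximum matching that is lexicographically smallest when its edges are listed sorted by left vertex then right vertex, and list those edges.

|M| = 7 (so the lex-smallest maximum matching has 7 edges)
process left vertices in ascending order; for each, take the smallest-labelled available neighbour that still permits 7 edges overall, or leave it unmatched if none does
lex-smallest matching: {0-5, 1-11, 2-7, 4-13, 8-9, 14-3, 15-6}

Lex-smallest maximum matching: {(0,5), (1,11), (2,7), (4,13), (8,9), (14,3), (15,6)}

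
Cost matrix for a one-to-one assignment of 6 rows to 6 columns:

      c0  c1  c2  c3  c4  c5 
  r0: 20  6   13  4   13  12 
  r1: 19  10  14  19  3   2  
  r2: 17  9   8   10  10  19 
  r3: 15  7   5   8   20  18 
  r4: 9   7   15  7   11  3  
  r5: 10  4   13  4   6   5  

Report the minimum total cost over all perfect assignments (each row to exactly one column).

Minimum assignment cost: 34

one of 2 optimal assignments: row0→col3 (cost 4), row1→col4 (cost 3), row2→col1 (cost 9), row3→col2 (cost 5), row4→col5 (cost 3), row5→col0 (cost 10)
total = 4 + 3 + 9 + 5 + 3 + 10 = 34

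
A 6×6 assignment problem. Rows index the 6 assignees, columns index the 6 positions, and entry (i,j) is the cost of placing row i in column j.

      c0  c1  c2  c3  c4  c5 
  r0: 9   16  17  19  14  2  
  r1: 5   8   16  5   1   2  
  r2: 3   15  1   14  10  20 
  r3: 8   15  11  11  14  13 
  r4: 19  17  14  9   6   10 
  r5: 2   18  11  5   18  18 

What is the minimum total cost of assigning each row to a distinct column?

Minimum assignment cost: 30

one of 3 optimal assignments: row0→col5 (cost 2), row1→col1 (cost 8), row2→col2 (cost 1), row3→col0 (cost 8), row4→col4 (cost 6), row5→col3 (cost 5)
total = 2 + 8 + 1 + 8 + 6 + 5 = 30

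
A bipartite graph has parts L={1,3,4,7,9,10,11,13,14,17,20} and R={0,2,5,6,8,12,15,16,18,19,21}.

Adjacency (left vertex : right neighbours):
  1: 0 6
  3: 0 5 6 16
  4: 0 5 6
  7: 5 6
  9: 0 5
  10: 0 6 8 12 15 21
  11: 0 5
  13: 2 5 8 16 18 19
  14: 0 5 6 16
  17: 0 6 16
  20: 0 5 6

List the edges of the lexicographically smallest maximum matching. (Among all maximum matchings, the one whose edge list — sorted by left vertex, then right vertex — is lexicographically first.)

|M| = 6 (so the lex-smallest maximum matching has 6 edges)
process left vertices in ascending order; for each, take the smallest-labelled available neighbour that still permits 6 edges overall, or leave it unmatched if none does
lex-smallest matching: {1-0, 3-5, 4-6, 10-8, 13-2, 14-16}

Lex-smallest maximum matching: {(1,0), (3,5), (4,6), (10,8), (13,2), (14,16)}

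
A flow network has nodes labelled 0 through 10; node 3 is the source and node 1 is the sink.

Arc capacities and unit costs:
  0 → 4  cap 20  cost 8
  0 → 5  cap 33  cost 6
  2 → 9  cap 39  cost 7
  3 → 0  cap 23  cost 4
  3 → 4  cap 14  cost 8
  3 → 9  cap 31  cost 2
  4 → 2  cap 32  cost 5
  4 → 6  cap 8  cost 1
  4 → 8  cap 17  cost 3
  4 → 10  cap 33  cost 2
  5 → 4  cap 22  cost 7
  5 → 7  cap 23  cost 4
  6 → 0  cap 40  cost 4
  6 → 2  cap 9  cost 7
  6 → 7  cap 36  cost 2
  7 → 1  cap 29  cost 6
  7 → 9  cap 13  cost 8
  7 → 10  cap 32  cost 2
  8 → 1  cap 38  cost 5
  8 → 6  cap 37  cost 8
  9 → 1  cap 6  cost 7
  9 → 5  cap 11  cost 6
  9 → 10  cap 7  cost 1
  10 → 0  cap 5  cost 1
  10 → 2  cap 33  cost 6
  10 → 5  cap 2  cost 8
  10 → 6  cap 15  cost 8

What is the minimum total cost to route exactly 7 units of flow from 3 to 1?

shortest-cost path #1: 3→9→1 push 6 @ unit cost 9 (adds 54)
shortest-cost path #2: 3→4→8→1 push 1 @ unit cost 16 (adds 16)
total cost = 70

Minimum cost for 7 units: 70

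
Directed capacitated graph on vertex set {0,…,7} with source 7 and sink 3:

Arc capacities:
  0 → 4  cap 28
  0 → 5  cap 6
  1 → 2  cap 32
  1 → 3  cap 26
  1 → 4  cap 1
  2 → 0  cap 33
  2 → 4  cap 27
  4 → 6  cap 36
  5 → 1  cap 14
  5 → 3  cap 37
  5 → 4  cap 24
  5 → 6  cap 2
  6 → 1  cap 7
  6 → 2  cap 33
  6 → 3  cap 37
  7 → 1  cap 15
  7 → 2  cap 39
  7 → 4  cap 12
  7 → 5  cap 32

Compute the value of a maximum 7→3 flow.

augment #1: 7→1→3 bottleneck 15, total now 15
augment #2: 7→5→3 bottleneck 32, total now 47
augment #3: 7→4→6→3 bottleneck 12, total now 59
augment #4: 7→2→0→5→3 bottleneck 5, total now 64
augment #5: 7→2→4→6→3 bottleneck 24, total now 88
augment #6: 7→2→0→5→1→3 bottleneck 1, total now 89

Maximum flow value: 89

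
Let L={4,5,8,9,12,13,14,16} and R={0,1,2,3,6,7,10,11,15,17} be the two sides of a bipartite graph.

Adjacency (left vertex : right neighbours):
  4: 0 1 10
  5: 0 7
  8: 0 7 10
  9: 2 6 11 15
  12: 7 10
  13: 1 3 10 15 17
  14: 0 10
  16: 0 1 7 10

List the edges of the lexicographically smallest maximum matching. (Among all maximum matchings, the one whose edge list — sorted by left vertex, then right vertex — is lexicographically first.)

Lex-smallest maximum matching: {(4,0), (5,7), (8,10), (9,2), (13,3), (16,1)}

|M| = 6 (so the lex-smallest maximum matching has 6 edges)
process left vertices in ascending order; for each, take the smallest-labelled available neighbour that still permits 6 edges overall, or leave it unmatched if none does
lex-smallest matching: {4-0, 5-7, 8-10, 9-2, 13-3, 16-1}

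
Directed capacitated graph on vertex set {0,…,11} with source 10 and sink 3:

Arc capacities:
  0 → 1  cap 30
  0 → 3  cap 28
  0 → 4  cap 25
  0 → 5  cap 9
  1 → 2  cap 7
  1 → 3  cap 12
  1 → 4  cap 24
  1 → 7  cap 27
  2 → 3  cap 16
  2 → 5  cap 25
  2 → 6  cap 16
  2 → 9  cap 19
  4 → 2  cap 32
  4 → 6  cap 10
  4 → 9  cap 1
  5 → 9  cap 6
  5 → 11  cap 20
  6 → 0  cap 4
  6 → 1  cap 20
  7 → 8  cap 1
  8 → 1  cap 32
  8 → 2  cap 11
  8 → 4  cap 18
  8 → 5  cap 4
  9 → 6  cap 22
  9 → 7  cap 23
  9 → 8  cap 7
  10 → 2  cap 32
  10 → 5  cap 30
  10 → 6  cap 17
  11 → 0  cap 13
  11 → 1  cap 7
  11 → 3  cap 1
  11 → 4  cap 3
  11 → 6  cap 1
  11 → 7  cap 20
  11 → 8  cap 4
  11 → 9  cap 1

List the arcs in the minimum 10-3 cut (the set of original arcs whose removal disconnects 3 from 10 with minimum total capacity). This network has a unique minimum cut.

augment #1: 10→2→3 push 16
augment #2: 10→5→11→3 push 1
augment #3: 10→6→0→3 push 4
augment #4: 10→6→1→3 push 12
augment #5: 10→5→11→0→3 push 13
max flow = 46; residual-reachable set from 10 gives S-side
cut edges (S→T): {(1,3), (2,3), (6,0), (11,0), (11,3)} total cap 46

Min-cut arcs: {(1,3), (2,3), (6,0), (11,0), (11,3)} (total capacity 46)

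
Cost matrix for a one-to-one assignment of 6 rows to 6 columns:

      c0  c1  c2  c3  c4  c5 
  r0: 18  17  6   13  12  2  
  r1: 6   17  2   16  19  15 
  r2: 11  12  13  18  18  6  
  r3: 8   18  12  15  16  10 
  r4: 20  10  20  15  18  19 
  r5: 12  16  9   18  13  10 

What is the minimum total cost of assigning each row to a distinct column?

Minimum assignment cost: 52

one of 2 optimal assignments: row0→col3 (cost 13), row1→col2 (cost 2), row2→col5 (cost 6), row3→col0 (cost 8), row4→col1 (cost 10), row5→col4 (cost 13)
total = 13 + 2 + 6 + 8 + 10 + 13 = 52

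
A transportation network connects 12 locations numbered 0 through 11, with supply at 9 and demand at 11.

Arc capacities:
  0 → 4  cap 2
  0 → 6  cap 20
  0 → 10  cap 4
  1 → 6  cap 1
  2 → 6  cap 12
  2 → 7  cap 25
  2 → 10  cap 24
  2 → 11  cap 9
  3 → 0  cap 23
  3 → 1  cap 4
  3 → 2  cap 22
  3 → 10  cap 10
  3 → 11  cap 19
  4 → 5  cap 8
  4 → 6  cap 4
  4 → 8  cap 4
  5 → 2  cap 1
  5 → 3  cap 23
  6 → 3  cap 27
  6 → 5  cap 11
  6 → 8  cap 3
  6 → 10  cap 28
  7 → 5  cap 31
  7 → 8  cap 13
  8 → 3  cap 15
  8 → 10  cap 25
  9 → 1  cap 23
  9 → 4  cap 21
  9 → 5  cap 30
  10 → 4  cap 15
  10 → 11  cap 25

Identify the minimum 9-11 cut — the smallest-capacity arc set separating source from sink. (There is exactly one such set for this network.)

Min-cut arcs: {(1,6), (4,6), (4,8), (5,2), (5,3)} (total capacity 33)

augment #1: 9→5→2→11 push 1
augment #2: 9→5→3→11 push 19
augment #3: 9→1→6→10→11 push 1
augment #4: 9→4→6→10→11 push 4
augment #5: 9→4→8→10→11 push 4
augment #6: 9→5→3→2→11 push 4
max flow = 33; residual-reachable set from 9 gives S-side
cut edges (S→T): {(1,6), (4,6), (4,8), (5,2), (5,3)} total cap 33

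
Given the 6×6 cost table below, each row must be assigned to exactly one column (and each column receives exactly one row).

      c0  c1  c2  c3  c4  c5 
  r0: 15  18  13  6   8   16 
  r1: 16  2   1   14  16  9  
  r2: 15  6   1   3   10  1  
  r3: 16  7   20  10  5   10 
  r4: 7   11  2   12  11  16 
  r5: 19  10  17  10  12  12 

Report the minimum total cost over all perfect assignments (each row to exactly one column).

optimal assignment: row0→col3 (cost 6), row1→col2 (cost 1), row2→col5 (cost 1), row3→col4 (cost 5), row4→col0 (cost 7), row5→col1 (cost 10)
total = 6 + 1 + 1 + 5 + 7 + 10 = 30

Minimum assignment cost: 30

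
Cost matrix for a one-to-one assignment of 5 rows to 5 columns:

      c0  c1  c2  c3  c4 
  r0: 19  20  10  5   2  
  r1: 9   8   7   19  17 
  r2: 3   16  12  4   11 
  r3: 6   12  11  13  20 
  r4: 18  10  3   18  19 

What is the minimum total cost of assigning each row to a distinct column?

optimal assignment: row0→col4 (cost 2), row1→col1 (cost 8), row2→col3 (cost 4), row3→col0 (cost 6), row4→col2 (cost 3)
total = 2 + 8 + 4 + 6 + 3 = 23

Minimum assignment cost: 23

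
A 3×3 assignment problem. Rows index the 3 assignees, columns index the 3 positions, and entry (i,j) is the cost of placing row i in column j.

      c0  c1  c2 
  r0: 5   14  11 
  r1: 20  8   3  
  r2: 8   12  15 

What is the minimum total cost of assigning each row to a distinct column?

Minimum assignment cost: 20

optimal assignment: row0→col0 (cost 5), row1→col2 (cost 3), row2→col1 (cost 12)
total = 5 + 3 + 12 = 20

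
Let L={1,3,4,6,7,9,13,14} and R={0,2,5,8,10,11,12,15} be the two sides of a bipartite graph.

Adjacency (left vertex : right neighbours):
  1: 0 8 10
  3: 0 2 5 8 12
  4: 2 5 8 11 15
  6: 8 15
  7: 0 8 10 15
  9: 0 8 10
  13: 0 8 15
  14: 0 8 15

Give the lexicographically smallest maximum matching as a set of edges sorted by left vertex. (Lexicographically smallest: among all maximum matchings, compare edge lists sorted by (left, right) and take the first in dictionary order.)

Lex-smallest maximum matching: {(1,0), (3,2), (4,5), (6,8), (7,10), (13,15)}

|M| = 6 (so the lex-smallest maximum matching has 6 edges)
process left vertices in ascending order; for each, take the smallest-labelled available neighbour that still permits 6 edges overall, or leave it unmatched if none does
lex-smallest matching: {1-0, 3-2, 4-5, 6-8, 7-10, 13-15}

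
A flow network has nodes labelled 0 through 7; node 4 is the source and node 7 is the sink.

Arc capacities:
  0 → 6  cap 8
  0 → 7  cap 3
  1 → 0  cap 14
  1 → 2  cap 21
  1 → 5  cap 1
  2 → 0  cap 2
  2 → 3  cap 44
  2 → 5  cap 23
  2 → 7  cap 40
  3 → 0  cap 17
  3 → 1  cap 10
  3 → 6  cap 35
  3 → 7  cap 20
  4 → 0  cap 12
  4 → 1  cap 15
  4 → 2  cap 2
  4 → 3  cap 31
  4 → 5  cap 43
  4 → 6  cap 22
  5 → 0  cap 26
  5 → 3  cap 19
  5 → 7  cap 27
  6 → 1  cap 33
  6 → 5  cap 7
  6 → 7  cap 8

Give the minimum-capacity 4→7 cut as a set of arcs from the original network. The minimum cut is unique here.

Min-cut arcs: {(0,7), (1,2), (3,7), (4,2), (5,7), (6,7)} (total capacity 81)

augment #1: 4→0→7 push 3
augment #2: 4→2→7 push 2
augment #3: 4→3→7 push 20
augment #4: 4→5→7 push 27
augment #5: 4→6→7 push 8
augment #6: 4→1→2→7 push 15
augment #7: 4→3→1→2→7 push 6
max flow = 81; residual-reachable set from 4 gives S-side
cut edges (S→T): {(0,7), (1,2), (3,7), (4,2), (5,7), (6,7)} total cap 81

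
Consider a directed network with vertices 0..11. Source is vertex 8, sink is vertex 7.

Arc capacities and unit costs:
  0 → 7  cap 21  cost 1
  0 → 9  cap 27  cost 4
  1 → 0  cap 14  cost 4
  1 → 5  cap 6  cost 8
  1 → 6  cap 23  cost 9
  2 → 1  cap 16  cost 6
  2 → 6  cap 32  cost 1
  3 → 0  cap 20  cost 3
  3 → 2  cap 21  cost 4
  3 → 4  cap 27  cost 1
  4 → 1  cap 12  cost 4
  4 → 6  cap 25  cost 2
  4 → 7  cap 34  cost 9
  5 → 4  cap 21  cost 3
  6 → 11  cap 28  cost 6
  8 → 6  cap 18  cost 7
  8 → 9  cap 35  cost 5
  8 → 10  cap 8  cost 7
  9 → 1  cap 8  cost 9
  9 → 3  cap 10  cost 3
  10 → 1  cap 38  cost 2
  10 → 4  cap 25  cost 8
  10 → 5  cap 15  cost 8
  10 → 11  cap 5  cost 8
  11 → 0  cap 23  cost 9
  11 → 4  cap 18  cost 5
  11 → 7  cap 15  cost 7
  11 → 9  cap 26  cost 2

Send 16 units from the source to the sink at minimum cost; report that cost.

Minimum cost for 16 units: 204

shortest-cost path #1: 8→9→3→0→7 push 10 @ unit cost 12 (adds 120)
shortest-cost path #2: 8→10→1→0→7 push 6 @ unit cost 14 (adds 84)
total cost = 204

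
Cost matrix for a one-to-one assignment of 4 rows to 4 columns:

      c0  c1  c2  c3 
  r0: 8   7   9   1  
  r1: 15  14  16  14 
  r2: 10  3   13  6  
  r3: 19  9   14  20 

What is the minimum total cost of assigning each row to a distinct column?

optimal assignment: row0→col3 (cost 1), row1→col0 (cost 15), row2→col1 (cost 3), row3→col2 (cost 14)
total = 1 + 15 + 3 + 14 = 33

Minimum assignment cost: 33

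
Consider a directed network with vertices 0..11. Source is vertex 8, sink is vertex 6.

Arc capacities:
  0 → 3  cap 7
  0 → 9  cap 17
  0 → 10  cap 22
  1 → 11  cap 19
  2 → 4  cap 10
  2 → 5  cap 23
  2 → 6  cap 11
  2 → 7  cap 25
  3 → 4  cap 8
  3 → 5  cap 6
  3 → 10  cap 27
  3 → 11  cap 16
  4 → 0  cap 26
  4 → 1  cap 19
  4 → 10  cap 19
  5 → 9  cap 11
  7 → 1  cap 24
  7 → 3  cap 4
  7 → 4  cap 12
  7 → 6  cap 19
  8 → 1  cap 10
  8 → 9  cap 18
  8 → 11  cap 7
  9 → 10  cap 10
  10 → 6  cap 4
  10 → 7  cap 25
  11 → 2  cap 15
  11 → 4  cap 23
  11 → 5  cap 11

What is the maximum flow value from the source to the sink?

augment #1: 8→9→10→6 bottleneck 4, total now 4
augment #2: 8→11→2→6 bottleneck 7, total now 11
augment #3: 8→1→11→2→6 bottleneck 4, total now 15
augment #4: 8→9→10→7→6 bottleneck 6, total now 21
augment #5: 8→1→11→2→7→6 bottleneck 4, total now 25
augment #6: 8→1→11→4→10→7→6 bottleneck 2, total now 27

Maximum flow value: 27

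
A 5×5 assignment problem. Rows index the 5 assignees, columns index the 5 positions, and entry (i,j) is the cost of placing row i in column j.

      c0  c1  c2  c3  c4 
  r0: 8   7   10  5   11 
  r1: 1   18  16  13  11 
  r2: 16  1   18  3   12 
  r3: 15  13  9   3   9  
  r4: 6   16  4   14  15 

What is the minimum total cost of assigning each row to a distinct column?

Minimum assignment cost: 20

one of 2 optimal assignments: row0→col3 (cost 5), row1→col0 (cost 1), row2→col1 (cost 1), row3→col4 (cost 9), row4→col2 (cost 4)
total = 5 + 1 + 1 + 9 + 4 = 20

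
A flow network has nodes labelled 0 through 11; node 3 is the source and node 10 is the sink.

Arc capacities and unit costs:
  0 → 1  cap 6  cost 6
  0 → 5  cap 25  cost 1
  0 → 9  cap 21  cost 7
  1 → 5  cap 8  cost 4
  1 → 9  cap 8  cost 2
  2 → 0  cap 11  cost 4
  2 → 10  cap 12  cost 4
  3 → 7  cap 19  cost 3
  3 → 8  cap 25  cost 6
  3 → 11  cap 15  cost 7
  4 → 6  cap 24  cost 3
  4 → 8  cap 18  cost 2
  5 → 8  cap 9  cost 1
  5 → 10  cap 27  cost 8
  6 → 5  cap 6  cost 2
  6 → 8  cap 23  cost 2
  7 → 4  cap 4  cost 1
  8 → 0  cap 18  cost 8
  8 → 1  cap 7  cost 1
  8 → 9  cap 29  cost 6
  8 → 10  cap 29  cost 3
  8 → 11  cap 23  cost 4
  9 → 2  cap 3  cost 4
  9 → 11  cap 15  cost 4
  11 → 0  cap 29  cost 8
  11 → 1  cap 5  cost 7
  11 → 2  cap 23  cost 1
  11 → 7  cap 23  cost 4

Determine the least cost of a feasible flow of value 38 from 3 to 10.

Minimum cost for 38 units: 369

shortest-cost path #1: 3→8→10 push 25 @ unit cost 9 (adds 225)
shortest-cost path #2: 3→7→4→8→10 push 4 @ unit cost 9 (adds 36)
shortest-cost path #3: 3→11→2→10 push 9 @ unit cost 12 (adds 108)
total cost = 369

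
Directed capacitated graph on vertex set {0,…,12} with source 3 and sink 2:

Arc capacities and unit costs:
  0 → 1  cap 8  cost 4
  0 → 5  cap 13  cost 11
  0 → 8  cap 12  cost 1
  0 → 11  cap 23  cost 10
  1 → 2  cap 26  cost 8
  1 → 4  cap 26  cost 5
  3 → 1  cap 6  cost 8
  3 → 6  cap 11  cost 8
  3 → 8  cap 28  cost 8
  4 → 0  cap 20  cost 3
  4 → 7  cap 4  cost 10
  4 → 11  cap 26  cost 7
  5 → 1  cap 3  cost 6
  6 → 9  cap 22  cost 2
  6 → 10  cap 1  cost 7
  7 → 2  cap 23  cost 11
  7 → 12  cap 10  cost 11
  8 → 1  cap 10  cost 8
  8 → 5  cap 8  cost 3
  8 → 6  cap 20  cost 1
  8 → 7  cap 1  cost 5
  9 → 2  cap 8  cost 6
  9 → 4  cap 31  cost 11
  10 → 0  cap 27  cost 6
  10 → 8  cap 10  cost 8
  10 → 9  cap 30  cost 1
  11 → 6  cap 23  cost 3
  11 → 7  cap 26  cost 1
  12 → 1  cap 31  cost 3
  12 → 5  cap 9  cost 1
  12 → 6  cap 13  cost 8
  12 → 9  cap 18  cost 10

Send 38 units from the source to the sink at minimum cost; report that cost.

Minimum cost for 38 units: 939

shortest-cost path #1: 3→6→9→2 push 8 @ unit cost 16 (adds 128)
shortest-cost path #2: 3→1→2 push 6 @ unit cost 16 (adds 96)
shortest-cost path #3: 3→8→1→2 push 10 @ unit cost 24 (adds 240)
shortest-cost path #4: 3→8→7→2 push 1 @ unit cost 24 (adds 24)
shortest-cost path #5: 3→8→5→1→2 push 3 @ unit cost 25 (adds 75)
shortest-cost path #6: 3→6→10→0→1→2 push 1 @ unit cost 33 (adds 33)
shortest-cost path #7: 3→6→9→4→0→1→2 push 2 @ unit cost 36 (adds 72)
shortest-cost path #8: 3→8→6→9→4→0→1→2 push 4 @ unit cost 37 (adds 148)
shortest-cost path #9: 3→8→6→9→4→11→7→2 push 3 @ unit cost 41 (adds 123)
total cost = 939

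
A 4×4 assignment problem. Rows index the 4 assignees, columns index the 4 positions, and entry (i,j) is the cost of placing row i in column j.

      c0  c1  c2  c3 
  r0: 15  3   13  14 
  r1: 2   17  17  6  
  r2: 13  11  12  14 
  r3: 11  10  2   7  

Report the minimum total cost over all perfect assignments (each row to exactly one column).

Minimum assignment cost: 21

optimal assignment: row0→col1 (cost 3), row1→col0 (cost 2), row2→col3 (cost 14), row3→col2 (cost 2)
total = 3 + 2 + 14 + 2 = 21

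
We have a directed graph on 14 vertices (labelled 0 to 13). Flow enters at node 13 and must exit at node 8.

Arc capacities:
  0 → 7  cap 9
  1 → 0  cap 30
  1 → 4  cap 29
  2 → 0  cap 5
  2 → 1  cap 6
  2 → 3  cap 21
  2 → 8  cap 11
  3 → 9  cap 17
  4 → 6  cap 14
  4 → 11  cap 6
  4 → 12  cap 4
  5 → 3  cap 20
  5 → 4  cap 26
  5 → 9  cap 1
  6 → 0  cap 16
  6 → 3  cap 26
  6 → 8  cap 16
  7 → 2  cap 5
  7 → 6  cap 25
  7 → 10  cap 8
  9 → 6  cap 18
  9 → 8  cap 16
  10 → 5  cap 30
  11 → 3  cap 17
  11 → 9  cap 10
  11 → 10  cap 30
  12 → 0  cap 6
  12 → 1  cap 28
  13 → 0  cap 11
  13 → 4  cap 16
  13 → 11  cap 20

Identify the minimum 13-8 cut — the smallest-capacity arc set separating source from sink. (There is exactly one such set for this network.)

augment #1: 13→4→6→8 push 14
augment #2: 13→11→9→8 push 10
augment #3: 13→0→7→2→8 push 5
augment #4: 13→0→7→6→8 push 2
augment #5: 13→11→3→9→8 push 6
max flow = 37; residual-reachable set from 13 gives S-side
cut edges (S→T): {(6,8), (7,2), (9,8)} total cap 37

Min-cut arcs: {(6,8), (7,2), (9,8)} (total capacity 37)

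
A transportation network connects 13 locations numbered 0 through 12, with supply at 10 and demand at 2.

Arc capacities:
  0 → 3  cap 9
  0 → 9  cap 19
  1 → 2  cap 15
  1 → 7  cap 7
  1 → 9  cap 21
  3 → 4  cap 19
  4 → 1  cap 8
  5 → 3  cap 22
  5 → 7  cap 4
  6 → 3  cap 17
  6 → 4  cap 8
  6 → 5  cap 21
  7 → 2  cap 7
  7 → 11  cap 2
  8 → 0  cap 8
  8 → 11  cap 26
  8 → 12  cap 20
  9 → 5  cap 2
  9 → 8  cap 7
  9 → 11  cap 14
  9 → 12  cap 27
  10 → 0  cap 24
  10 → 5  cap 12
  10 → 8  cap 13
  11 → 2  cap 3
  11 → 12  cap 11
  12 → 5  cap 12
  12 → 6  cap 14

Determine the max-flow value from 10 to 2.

Maximum flow value: 15

augment #1: 10→5→7→2 bottleneck 4, total now 4
augment #2: 10→8→11→2 bottleneck 3, total now 7
augment #3: 10→0→3→4→1→2 bottleneck 8, total now 15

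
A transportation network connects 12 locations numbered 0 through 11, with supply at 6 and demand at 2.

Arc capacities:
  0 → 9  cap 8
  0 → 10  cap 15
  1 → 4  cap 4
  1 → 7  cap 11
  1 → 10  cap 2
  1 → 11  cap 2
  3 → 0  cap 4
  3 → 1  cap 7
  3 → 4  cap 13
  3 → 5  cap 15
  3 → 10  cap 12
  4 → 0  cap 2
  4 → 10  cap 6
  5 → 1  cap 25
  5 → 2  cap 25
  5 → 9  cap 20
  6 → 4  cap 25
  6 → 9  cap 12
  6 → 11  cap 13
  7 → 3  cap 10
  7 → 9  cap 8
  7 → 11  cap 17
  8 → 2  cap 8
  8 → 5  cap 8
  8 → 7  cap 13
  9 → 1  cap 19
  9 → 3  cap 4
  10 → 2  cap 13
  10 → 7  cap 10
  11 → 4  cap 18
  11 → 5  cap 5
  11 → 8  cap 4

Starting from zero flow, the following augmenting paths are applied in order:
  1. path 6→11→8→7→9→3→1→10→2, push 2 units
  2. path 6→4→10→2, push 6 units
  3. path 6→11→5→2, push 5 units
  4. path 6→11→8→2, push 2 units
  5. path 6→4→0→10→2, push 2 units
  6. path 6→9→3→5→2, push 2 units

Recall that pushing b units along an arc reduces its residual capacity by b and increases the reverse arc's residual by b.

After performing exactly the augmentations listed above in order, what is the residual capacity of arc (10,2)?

Residual capacity of (10,2): 3

after path 1 (6→11→8→7→9→3→1→10→2, push 2): res(10,2)=11
after path 2 (6→4→10→2, push 6): res(10,2)=5
after path 3 (6→11→5→2, push 5): res(10,2)=5
after path 4 (6→11→8→2, push 2): res(10,2)=5
after path 5 (6→4→0→10→2, push 2): res(10,2)=3
after path 6 (6→9→3→5→2, push 2): res(10,2)=3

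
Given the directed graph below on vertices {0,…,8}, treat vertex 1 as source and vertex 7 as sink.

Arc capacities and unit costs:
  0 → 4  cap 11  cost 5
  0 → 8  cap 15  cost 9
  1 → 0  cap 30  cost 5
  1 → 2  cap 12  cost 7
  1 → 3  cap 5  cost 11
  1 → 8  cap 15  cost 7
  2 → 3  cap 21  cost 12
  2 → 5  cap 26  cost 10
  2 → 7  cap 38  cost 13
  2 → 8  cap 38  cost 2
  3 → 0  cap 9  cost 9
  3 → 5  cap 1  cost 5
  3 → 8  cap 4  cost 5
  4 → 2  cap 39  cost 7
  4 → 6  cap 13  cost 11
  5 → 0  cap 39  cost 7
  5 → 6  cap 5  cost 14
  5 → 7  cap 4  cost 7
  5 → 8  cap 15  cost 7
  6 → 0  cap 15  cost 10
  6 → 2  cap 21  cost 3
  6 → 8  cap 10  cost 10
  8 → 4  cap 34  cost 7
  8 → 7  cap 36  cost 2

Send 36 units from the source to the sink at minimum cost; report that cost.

shortest-cost path #1: 1→8→7 push 15 @ unit cost 9 (adds 135)
shortest-cost path #2: 1→2→8→7 push 12 @ unit cost 11 (adds 132)
shortest-cost path #3: 1→0→8→7 push 9 @ unit cost 16 (adds 144)
total cost = 411

Minimum cost for 36 units: 411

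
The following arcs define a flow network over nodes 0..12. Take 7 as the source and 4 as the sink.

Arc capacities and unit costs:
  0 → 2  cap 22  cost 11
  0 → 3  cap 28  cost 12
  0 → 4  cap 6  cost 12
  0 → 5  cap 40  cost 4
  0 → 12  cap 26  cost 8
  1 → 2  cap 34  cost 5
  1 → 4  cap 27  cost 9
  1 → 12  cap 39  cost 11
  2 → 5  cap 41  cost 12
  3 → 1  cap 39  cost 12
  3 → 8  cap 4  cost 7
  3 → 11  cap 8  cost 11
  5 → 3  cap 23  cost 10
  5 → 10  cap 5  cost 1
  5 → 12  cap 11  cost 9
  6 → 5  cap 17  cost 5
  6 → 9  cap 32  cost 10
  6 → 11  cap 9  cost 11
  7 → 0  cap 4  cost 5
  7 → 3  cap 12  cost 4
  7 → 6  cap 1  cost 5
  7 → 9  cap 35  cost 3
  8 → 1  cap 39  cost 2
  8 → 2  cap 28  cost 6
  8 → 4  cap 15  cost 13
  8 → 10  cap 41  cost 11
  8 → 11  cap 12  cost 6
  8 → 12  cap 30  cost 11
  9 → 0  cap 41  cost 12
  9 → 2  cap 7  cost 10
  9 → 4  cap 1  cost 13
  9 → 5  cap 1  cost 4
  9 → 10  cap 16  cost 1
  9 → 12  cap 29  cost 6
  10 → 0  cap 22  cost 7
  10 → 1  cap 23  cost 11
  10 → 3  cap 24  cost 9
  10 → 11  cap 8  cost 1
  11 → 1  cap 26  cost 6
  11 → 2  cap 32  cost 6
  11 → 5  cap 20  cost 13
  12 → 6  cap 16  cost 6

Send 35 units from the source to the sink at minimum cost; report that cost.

shortest-cost path #1: 7→9→4 push 1 @ unit cost 16 (adds 16)
shortest-cost path #2: 7→0→4 push 4 @ unit cost 17 (adds 68)
shortest-cost path #3: 7→9→10→11→1→4 push 8 @ unit cost 20 (adds 160)
shortest-cost path #4: 7→3→8→1→4 push 4 @ unit cost 22 (adds 88)
shortest-cost path #5: 7→9→10→0→4 push 2 @ unit cost 23 (adds 46)
shortest-cost path #6: 7→9→10→1→4 push 6 @ unit cost 24 (adds 144)
shortest-cost path #7: 7→3→1→4 push 8 @ unit cost 25 (adds 200)
shortest-cost path #8: 7→9→0→10→1→4 push 1 @ unit cost 28 (adds 28)
shortest-cost path #9: 7→9→0→10→1→8→4 push 1 @ unit cost 30 (adds 30)
total cost = 780

Minimum cost for 35 units: 780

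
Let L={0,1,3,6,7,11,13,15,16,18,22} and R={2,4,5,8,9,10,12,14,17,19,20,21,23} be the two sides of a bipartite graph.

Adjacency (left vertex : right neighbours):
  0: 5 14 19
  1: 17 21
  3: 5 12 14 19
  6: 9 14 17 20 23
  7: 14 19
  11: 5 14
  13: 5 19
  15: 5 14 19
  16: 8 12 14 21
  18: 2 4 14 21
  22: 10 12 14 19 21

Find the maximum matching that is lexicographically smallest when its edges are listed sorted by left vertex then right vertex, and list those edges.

Lex-smallest maximum matching: {(0,5), (1,17), (3,12), (6,9), (7,14), (13,19), (16,8), (18,2), (22,10)}

|M| = 9 (so the lex-smallest maximum matching has 9 edges)
process left vertices in ascending order; for each, take the smallest-labelled available neighbour that still permits 9 edges overall, or leave it unmatched if none does
lex-smallest matching: {0-5, 1-17, 3-12, 6-9, 7-14, 13-19, 16-8, 18-2, 22-10}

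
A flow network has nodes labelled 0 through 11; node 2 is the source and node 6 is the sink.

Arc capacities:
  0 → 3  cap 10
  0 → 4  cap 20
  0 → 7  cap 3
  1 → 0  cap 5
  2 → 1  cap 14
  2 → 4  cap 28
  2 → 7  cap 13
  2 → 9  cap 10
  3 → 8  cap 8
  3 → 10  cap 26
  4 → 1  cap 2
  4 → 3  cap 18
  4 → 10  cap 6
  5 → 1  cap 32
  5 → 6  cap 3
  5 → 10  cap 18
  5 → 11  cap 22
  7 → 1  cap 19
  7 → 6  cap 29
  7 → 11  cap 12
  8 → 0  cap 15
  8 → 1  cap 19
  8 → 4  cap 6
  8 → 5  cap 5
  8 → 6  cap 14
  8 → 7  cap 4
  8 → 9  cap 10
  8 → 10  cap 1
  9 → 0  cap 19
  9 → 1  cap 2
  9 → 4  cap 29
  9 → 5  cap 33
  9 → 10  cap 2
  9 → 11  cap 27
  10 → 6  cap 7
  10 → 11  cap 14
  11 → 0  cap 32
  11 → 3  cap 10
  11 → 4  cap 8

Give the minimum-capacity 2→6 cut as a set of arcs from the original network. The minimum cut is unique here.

Min-cut arcs: {(0,7), (2,7), (3,8), (5,6), (10,6)} (total capacity 34)

augment #1: 2→7→6 push 13
augment #2: 2→4→10→6 push 6
augment #3: 2→9→5→6 push 3
augment #4: 2→9→10→6 push 1
augment #5: 2→1→0→7→6 push 3
augment #6: 2→4→3→8→6 push 8
max flow = 34; residual-reachable set from 2 gives S-side
cut edges (S→T): {(0,7), (2,7), (3,8), (5,6), (10,6)} total cap 34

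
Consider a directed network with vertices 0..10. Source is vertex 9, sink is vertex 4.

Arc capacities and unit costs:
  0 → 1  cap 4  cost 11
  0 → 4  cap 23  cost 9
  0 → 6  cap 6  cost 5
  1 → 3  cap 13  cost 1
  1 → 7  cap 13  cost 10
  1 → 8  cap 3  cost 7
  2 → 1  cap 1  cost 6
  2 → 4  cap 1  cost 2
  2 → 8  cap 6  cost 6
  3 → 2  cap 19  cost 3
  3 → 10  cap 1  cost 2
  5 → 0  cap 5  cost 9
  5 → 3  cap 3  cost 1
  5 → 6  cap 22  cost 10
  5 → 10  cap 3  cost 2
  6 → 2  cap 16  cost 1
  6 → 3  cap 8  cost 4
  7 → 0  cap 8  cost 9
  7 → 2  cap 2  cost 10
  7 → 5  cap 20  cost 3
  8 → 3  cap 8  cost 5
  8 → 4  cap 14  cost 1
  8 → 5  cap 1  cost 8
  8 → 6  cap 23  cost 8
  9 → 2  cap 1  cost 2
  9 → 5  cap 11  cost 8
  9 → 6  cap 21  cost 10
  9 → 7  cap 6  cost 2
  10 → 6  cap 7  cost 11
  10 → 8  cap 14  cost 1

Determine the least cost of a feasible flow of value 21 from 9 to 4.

Minimum cost for 21 units: 384

shortest-cost path #1: 9→2→4 push 1 @ unit cost 4 (adds 4)
shortest-cost path #2: 9→7→5→10→8→4 push 3 @ unit cost 9 (adds 27)
shortest-cost path #3: 9→7→5→3→10→8→4 push 1 @ unit cost 10 (adds 10)
shortest-cost path #4: 9→7→5→3→2→8→4 push 2 @ unit cost 16 (adds 32)
shortest-cost path #5: 9→6→2→8→4 push 4 @ unit cost 18 (adds 72)
shortest-cost path #6: 9→6→2→3→5→7→0→4 push 2 @ unit cost 22 (adds 44)
shortest-cost path #7: 9→5→7→0→4 push 4 @ unit cost 23 (adds 92)
shortest-cost path #8: 9→6→2→1→8→4 push 1 @ unit cost 25 (adds 25)
shortest-cost path #9: 9→5→0→4 push 3 @ unit cost 26 (adds 78)
total cost = 384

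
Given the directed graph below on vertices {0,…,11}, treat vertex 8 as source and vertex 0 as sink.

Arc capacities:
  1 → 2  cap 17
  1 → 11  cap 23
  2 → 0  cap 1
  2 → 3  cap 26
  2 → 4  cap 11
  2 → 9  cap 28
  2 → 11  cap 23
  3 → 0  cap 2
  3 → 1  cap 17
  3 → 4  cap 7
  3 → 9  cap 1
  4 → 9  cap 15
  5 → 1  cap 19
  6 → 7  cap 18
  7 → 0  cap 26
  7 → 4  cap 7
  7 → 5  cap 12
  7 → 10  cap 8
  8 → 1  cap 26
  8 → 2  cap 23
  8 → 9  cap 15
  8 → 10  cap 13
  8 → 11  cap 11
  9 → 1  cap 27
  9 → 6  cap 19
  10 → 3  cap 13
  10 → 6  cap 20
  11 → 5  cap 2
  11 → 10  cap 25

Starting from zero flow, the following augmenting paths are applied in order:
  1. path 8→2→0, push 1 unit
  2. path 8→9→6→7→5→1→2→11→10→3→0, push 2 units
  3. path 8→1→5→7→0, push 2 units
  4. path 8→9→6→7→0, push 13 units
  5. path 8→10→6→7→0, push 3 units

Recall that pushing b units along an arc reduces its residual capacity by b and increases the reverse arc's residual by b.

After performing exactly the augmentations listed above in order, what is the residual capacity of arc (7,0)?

Residual capacity of (7,0): 8

after path 1 (8→2→0, push 1): res(7,0)=26
after path 2 (8→9→6→7→5→1→2→11→10→3→0, push 2): res(7,0)=26
after path 3 (8→1→5→7→0, push 2): res(7,0)=24
after path 4 (8→9→6→7→0, push 13): res(7,0)=11
after path 5 (8→10→6→7→0, push 3): res(7,0)=8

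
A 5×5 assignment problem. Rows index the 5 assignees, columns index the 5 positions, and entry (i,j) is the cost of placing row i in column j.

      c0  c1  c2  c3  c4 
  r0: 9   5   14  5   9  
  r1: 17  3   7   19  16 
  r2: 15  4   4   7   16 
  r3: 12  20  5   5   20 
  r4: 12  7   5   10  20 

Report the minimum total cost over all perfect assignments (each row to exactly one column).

Minimum assignment cost: 33

optimal assignment: row0→col4 (cost 9), row1→col1 (cost 3), row2→col2 (cost 4), row3→col3 (cost 5), row4→col0 (cost 12)
total = 9 + 3 + 4 + 5 + 12 = 33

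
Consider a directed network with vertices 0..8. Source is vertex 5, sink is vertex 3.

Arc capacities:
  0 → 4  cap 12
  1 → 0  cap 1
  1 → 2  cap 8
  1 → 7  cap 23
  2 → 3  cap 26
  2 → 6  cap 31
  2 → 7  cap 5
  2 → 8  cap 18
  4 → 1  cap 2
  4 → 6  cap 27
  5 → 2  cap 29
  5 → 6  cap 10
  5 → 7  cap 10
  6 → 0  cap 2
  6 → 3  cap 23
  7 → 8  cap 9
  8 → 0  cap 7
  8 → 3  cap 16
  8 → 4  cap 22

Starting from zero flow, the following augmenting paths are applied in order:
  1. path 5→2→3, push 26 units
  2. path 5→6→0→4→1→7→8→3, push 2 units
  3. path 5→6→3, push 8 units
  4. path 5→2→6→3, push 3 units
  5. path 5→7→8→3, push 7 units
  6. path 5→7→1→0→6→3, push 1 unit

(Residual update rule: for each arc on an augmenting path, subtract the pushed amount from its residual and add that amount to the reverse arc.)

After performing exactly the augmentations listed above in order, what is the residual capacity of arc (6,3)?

Residual capacity of (6,3): 11

after path 1 (5→2→3, push 26): res(6,3)=23
after path 2 (5→6→0→4→1→7→8→3, push 2): res(6,3)=23
after path 3 (5→6→3, push 8): res(6,3)=15
after path 4 (5→2→6→3, push 3): res(6,3)=12
after path 5 (5→7→8→3, push 7): res(6,3)=12
after path 6 (5→7→1→0→6→3, push 1): res(6,3)=11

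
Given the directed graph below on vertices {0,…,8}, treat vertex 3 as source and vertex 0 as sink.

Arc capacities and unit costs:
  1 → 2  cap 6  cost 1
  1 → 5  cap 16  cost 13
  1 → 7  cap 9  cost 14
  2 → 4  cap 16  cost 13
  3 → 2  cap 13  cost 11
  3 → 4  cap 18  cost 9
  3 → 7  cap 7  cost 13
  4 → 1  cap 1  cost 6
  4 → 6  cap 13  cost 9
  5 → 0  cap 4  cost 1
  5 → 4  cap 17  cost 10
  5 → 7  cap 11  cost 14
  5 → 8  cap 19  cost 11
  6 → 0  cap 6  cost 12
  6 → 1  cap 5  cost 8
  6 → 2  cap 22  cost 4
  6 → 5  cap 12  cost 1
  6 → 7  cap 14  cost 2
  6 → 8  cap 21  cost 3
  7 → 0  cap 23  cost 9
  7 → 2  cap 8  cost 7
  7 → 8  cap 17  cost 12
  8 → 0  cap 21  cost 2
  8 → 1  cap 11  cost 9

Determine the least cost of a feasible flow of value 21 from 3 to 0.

shortest-cost path #1: 3→4→6→5→0 push 4 @ unit cost 20 (adds 80)
shortest-cost path #2: 3→7→0 push 7 @ unit cost 22 (adds 154)
shortest-cost path #3: 3→4→6→8→0 push 9 @ unit cost 23 (adds 207)
shortest-cost path #4: 3→4→1→5→6→8→0 push 1 @ unit cost 32 (adds 32)
total cost = 473

Minimum cost for 21 units: 473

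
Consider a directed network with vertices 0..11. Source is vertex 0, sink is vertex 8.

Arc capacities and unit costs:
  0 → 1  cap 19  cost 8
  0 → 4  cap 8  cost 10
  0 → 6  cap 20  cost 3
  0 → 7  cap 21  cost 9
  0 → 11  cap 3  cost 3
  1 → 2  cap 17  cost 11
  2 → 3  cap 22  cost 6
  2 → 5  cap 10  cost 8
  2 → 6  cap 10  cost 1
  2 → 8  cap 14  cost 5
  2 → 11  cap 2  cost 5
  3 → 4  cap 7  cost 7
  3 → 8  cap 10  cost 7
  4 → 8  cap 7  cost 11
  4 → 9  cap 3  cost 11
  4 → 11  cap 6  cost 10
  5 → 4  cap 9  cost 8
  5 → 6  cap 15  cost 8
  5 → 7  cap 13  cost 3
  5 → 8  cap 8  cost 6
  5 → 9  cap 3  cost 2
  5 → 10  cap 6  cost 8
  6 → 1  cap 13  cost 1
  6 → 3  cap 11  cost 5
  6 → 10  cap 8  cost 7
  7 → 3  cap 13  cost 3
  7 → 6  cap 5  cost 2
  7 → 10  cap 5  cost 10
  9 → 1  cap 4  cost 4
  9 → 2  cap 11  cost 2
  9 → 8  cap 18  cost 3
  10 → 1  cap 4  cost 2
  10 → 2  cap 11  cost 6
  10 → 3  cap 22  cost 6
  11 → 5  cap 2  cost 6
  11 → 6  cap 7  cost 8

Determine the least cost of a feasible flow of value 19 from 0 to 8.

shortest-cost path #1: 0→11→5→9→8 push 2 @ unit cost 14 (adds 28)
shortest-cost path #2: 0→6→3→8 push 10 @ unit cost 15 (adds 150)
shortest-cost path #3: 0→6→1→2→8 push 7 @ unit cost 20 (adds 140)
total cost = 318

Minimum cost for 19 units: 318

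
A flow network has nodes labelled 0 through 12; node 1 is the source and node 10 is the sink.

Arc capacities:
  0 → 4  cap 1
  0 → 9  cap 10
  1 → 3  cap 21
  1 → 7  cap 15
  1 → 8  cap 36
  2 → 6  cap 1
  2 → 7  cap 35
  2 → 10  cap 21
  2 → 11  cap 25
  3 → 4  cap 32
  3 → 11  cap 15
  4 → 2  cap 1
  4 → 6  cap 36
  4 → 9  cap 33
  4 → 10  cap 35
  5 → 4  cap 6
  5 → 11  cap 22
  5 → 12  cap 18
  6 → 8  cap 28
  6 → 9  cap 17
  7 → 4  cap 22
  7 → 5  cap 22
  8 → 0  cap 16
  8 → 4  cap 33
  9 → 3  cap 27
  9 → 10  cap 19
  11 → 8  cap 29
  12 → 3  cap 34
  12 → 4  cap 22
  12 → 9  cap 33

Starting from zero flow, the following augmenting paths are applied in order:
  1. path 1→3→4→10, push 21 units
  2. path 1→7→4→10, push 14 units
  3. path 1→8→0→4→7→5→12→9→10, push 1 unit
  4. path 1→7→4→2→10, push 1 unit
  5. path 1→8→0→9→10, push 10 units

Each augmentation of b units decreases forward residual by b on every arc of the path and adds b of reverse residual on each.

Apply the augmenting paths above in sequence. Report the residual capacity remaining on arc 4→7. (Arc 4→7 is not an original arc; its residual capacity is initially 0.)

Residual capacity of (4,7): 14

after path 1 (1→3→4→10, push 21): res(4,7)=0
after path 2 (1→7→4→10, push 14): res(4,7)=14
after path 3 (1→8→0→4→7→5→12→9→10, push 1): res(4,7)=13
after path 4 (1→7→4→2→10, push 1): res(4,7)=14
after path 5 (1→8→0→9→10, push 10): res(4,7)=14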